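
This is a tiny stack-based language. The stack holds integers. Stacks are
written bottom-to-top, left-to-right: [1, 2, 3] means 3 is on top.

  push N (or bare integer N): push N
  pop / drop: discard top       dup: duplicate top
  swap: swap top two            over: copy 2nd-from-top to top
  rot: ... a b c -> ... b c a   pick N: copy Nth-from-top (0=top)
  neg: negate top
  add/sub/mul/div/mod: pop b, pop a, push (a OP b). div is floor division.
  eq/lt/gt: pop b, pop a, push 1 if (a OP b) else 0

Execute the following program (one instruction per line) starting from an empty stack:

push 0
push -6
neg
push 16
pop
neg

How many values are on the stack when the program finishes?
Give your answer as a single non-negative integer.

After 'push 0': stack = [0] (depth 1)
After 'push -6': stack = [0, -6] (depth 2)
After 'neg': stack = [0, 6] (depth 2)
After 'push 16': stack = [0, 6, 16] (depth 3)
After 'pop': stack = [0, 6] (depth 2)
After 'neg': stack = [0, -6] (depth 2)

Answer: 2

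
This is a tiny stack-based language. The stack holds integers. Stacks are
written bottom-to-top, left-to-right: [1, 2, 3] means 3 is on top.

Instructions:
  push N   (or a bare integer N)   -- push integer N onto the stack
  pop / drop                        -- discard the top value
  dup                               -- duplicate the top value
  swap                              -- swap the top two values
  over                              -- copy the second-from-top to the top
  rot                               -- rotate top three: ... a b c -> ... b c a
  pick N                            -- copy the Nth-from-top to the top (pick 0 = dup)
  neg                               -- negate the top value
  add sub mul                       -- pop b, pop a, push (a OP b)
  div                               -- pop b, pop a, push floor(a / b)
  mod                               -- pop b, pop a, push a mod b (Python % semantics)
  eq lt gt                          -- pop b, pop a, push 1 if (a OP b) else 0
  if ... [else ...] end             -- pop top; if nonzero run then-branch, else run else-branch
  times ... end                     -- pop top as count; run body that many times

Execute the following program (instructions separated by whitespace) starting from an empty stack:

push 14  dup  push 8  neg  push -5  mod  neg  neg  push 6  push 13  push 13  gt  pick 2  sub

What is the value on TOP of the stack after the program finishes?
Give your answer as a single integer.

After 'push 14': [14]
After 'dup': [14, 14]
After 'push 8': [14, 14, 8]
After 'neg': [14, 14, -8]
After 'push -5': [14, 14, -8, -5]
After 'mod': [14, 14, -3]
After 'neg': [14, 14, 3]
After 'neg': [14, 14, -3]
After 'push 6': [14, 14, -3, 6]
After 'push 13': [14, 14, -3, 6, 13]
After 'push 13': [14, 14, -3, 6, 13, 13]
After 'gt': [14, 14, -3, 6, 0]
After 'pick 2': [14, 14, -3, 6, 0, -3]
After 'sub': [14, 14, -3, 6, 3]

Answer: 3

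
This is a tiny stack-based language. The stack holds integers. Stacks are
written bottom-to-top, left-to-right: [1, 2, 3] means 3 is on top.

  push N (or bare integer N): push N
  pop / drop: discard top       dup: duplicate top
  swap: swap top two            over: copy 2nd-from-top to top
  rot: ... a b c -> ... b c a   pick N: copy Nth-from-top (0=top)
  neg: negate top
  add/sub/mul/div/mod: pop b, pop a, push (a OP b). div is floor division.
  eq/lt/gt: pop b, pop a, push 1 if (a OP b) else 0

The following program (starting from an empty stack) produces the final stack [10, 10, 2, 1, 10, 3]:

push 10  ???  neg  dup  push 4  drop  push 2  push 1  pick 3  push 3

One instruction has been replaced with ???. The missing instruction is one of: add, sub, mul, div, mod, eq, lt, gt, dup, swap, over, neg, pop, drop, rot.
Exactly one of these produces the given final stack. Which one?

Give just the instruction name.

Answer: neg

Derivation:
Stack before ???: [10]
Stack after ???:  [-10]
The instruction that transforms [10] -> [-10] is: neg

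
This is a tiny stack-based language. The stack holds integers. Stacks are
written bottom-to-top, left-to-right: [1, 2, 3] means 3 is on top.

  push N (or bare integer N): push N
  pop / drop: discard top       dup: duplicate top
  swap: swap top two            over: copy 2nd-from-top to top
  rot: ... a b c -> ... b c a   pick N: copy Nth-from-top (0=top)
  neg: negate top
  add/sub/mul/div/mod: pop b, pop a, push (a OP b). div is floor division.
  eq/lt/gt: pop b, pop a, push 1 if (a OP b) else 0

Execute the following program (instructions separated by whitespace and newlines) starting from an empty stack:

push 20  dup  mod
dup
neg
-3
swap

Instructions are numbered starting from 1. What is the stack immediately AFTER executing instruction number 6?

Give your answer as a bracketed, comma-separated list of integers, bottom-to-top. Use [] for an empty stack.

Step 1 ('push 20'): [20]
Step 2 ('dup'): [20, 20]
Step 3 ('mod'): [0]
Step 4 ('dup'): [0, 0]
Step 5 ('neg'): [0, 0]
Step 6 ('-3'): [0, 0, -3]

Answer: [0, 0, -3]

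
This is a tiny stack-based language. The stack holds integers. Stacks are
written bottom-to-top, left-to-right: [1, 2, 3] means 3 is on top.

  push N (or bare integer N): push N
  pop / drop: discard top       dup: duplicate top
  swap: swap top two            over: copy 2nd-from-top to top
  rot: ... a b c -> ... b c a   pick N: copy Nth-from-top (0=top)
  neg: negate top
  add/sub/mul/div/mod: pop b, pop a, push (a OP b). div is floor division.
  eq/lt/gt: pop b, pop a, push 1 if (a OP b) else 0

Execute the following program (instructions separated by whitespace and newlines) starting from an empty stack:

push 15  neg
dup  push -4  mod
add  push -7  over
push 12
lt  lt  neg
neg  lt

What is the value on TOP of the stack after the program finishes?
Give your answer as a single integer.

Answer: 1

Derivation:
After 'push 15': [15]
After 'neg': [-15]
After 'dup': [-15, -15]
After 'push -4': [-15, -15, -4]
After 'mod': [-15, -3]
After 'add': [-18]
After 'push -7': [-18, -7]
After 'over': [-18, -7, -18]
After 'push 12': [-18, -7, -18, 12]
After 'lt': [-18, -7, 1]
After 'lt': [-18, 1]
After 'neg': [-18, -1]
After 'neg': [-18, 1]
After 'lt': [1]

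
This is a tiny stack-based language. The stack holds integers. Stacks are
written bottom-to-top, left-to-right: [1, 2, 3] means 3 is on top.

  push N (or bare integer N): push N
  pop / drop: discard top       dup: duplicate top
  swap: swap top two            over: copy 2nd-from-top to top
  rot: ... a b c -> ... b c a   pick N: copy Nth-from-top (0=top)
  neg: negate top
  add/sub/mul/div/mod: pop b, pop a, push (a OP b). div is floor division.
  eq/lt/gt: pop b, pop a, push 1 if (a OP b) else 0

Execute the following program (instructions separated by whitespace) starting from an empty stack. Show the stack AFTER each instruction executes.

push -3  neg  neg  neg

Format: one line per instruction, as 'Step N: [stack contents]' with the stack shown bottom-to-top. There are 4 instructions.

Step 1: [-3]
Step 2: [3]
Step 3: [-3]
Step 4: [3]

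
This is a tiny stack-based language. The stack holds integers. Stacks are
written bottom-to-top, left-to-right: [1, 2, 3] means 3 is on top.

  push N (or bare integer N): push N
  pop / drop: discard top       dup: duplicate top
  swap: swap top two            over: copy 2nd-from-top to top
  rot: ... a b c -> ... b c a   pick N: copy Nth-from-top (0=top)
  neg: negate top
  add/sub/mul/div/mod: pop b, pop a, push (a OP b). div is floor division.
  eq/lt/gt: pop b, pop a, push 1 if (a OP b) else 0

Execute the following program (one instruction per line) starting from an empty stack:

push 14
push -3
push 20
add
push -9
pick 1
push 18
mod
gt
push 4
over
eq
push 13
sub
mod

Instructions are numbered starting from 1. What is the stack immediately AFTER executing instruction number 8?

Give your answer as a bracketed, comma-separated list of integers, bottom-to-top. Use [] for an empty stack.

Answer: [14, 17, -9, 17]

Derivation:
Step 1 ('push 14'): [14]
Step 2 ('push -3'): [14, -3]
Step 3 ('push 20'): [14, -3, 20]
Step 4 ('add'): [14, 17]
Step 5 ('push -9'): [14, 17, -9]
Step 6 ('pick 1'): [14, 17, -9, 17]
Step 7 ('push 18'): [14, 17, -9, 17, 18]
Step 8 ('mod'): [14, 17, -9, 17]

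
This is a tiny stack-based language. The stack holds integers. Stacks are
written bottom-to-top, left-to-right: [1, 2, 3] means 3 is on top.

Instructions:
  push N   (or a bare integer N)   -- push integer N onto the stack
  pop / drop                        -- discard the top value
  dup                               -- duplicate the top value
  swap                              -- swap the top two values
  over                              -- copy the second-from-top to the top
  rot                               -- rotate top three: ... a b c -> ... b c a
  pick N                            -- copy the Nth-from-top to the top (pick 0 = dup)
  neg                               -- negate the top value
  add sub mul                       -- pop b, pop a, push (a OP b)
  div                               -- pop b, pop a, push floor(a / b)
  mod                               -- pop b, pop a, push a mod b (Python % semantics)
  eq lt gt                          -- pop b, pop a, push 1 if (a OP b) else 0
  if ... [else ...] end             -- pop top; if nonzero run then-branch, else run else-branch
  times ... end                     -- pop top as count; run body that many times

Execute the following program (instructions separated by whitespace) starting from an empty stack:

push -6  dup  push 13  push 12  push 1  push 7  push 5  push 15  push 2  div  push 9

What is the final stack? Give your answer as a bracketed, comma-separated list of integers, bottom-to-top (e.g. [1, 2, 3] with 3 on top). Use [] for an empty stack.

Answer: [-6, -6, 13, 12, 1, 7, 5, 7, 9]

Derivation:
After 'push -6': [-6]
After 'dup': [-6, -6]
After 'push 13': [-6, -6, 13]
After 'push 12': [-6, -6, 13, 12]
After 'push 1': [-6, -6, 13, 12, 1]
After 'push 7': [-6, -6, 13, 12, 1, 7]
After 'push 5': [-6, -6, 13, 12, 1, 7, 5]
After 'push 15': [-6, -6, 13, 12, 1, 7, 5, 15]
After 'push 2': [-6, -6, 13, 12, 1, 7, 5, 15, 2]
After 'div': [-6, -6, 13, 12, 1, 7, 5, 7]
After 'push 9': [-6, -6, 13, 12, 1, 7, 5, 7, 9]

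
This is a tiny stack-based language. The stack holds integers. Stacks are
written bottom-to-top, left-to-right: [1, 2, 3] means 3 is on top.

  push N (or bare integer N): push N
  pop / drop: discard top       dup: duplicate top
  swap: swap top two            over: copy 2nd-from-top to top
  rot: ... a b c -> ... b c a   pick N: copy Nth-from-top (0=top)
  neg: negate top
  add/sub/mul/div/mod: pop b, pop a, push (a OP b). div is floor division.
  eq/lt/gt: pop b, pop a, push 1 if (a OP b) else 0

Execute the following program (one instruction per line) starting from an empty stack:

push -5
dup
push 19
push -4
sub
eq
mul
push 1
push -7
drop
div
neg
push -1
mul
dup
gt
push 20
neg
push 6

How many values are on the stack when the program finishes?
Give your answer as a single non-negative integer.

Answer: 3

Derivation:
After 'push -5': stack = [-5] (depth 1)
After 'dup': stack = [-5, -5] (depth 2)
After 'push 19': stack = [-5, -5, 19] (depth 3)
After 'push -4': stack = [-5, -5, 19, -4] (depth 4)
After 'sub': stack = [-5, -5, 23] (depth 3)
After 'eq': stack = [-5, 0] (depth 2)
After 'mul': stack = [0] (depth 1)
After 'push 1': stack = [0, 1] (depth 2)
After 'push -7': stack = [0, 1, -7] (depth 3)
After 'drop': stack = [0, 1] (depth 2)
After 'div': stack = [0] (depth 1)
After 'neg': stack = [0] (depth 1)
After 'push -1': stack = [0, -1] (depth 2)
After 'mul': stack = [0] (depth 1)
After 'dup': stack = [0, 0] (depth 2)
After 'gt': stack = [0] (depth 1)
After 'push 20': stack = [0, 20] (depth 2)
After 'neg': stack = [0, -20] (depth 2)
After 'push 6': stack = [0, -20, 6] (depth 3)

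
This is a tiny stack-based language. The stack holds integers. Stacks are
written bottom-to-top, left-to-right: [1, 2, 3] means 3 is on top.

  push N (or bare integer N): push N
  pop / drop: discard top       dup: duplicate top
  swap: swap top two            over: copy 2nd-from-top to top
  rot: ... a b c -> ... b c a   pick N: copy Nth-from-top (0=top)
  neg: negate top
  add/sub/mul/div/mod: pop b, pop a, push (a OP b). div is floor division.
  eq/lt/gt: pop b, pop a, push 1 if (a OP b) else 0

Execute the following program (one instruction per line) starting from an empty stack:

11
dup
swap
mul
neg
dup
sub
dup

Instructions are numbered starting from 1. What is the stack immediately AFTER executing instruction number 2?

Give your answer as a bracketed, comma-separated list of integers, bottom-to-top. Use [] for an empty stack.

Answer: [11, 11]

Derivation:
Step 1 ('11'): [11]
Step 2 ('dup'): [11, 11]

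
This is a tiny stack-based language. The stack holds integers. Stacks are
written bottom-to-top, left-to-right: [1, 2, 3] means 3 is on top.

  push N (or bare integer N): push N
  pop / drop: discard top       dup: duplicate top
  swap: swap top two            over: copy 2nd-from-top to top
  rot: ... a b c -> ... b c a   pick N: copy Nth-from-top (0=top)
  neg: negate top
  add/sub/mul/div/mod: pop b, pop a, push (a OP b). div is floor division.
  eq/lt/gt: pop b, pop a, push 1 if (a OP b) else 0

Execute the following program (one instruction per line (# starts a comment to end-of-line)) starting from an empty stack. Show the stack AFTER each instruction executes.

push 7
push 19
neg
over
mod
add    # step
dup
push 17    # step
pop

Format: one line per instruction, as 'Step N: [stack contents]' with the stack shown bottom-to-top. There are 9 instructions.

Step 1: [7]
Step 2: [7, 19]
Step 3: [7, -19]
Step 4: [7, -19, 7]
Step 5: [7, 2]
Step 6: [9]
Step 7: [9, 9]
Step 8: [9, 9, 17]
Step 9: [9, 9]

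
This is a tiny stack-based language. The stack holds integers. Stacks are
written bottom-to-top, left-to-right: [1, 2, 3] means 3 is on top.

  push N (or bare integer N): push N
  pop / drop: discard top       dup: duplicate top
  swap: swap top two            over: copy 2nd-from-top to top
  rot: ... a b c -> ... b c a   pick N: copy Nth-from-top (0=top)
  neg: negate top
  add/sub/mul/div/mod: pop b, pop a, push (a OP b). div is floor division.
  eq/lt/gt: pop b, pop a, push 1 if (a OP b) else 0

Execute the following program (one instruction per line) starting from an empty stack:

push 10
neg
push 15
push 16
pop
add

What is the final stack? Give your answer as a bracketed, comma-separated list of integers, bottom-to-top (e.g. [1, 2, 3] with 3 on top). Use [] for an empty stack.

After 'push 10': [10]
After 'neg': [-10]
After 'push 15': [-10, 15]
After 'push 16': [-10, 15, 16]
After 'pop': [-10, 15]
After 'add': [5]

Answer: [5]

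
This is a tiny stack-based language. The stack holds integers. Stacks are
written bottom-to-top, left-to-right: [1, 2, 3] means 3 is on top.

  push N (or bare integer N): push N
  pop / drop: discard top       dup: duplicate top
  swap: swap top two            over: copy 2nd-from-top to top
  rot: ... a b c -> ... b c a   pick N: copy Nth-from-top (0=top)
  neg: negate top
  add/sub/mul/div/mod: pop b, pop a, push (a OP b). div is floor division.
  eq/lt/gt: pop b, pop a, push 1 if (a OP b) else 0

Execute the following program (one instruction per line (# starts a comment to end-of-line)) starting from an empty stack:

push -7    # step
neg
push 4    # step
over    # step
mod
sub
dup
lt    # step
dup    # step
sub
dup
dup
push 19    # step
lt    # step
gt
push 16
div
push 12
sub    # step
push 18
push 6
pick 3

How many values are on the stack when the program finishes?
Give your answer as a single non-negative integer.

After 'push -7': stack = [-7] (depth 1)
After 'neg': stack = [7] (depth 1)
After 'push 4': stack = [7, 4] (depth 2)
After 'over': stack = [7, 4, 7] (depth 3)
After 'mod': stack = [7, 4] (depth 2)
After 'sub': stack = [3] (depth 1)
After 'dup': stack = [3, 3] (depth 2)
After 'lt': stack = [0] (depth 1)
After 'dup': stack = [0, 0] (depth 2)
After 'sub': stack = [0] (depth 1)
  ...
After 'push 19': stack = [0, 0, 0, 19] (depth 4)
After 'lt': stack = [0, 0, 1] (depth 3)
After 'gt': stack = [0, 0] (depth 2)
After 'push 16': stack = [0, 0, 16] (depth 3)
After 'div': stack = [0, 0] (depth 2)
After 'push 12': stack = [0, 0, 12] (depth 3)
After 'sub': stack = [0, -12] (depth 2)
After 'push 18': stack = [0, -12, 18] (depth 3)
After 'push 6': stack = [0, -12, 18, 6] (depth 4)
After 'pick 3': stack = [0, -12, 18, 6, 0] (depth 5)

Answer: 5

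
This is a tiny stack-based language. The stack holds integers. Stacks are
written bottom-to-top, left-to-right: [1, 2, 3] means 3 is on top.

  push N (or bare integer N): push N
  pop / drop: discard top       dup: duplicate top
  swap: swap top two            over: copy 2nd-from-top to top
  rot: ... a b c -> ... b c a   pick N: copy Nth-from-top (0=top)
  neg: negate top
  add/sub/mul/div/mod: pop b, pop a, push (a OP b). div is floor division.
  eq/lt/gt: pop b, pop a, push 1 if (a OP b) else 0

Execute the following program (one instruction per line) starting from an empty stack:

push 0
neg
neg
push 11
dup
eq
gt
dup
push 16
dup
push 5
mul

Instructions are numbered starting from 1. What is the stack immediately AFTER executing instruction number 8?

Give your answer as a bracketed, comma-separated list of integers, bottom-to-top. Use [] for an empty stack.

Step 1 ('push 0'): [0]
Step 2 ('neg'): [0]
Step 3 ('neg'): [0]
Step 4 ('push 11'): [0, 11]
Step 5 ('dup'): [0, 11, 11]
Step 6 ('eq'): [0, 1]
Step 7 ('gt'): [0]
Step 8 ('dup'): [0, 0]

Answer: [0, 0]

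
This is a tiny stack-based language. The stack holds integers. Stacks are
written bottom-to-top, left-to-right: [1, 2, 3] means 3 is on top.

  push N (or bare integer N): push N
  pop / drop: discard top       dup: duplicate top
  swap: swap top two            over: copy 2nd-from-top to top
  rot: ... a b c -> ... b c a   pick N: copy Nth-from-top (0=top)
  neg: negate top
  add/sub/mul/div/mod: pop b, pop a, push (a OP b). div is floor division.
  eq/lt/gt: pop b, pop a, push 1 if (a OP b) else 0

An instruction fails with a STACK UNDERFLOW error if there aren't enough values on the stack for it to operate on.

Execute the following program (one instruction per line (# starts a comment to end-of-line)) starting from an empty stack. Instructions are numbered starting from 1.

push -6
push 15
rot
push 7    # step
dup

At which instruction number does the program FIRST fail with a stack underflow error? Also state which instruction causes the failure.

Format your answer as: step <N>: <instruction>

Step 1 ('push -6'): stack = [-6], depth = 1
Step 2 ('push 15'): stack = [-6, 15], depth = 2
Step 3 ('rot'): needs 3 value(s) but depth is 2 — STACK UNDERFLOW

Answer: step 3: rot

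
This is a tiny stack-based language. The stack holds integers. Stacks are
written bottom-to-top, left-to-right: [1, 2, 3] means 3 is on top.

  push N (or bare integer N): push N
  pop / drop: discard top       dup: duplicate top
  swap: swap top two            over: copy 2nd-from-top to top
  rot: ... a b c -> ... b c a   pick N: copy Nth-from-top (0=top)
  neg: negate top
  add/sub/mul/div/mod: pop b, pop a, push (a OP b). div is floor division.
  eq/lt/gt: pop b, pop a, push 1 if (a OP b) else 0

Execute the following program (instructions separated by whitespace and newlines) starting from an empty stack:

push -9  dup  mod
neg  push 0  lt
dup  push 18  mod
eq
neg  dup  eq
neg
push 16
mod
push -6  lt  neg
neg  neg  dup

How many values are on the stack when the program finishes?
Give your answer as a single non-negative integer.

After 'push -9': stack = [-9] (depth 1)
After 'dup': stack = [-9, -9] (depth 2)
After 'mod': stack = [0] (depth 1)
After 'neg': stack = [0] (depth 1)
After 'push 0': stack = [0, 0] (depth 2)
After 'lt': stack = [0] (depth 1)
After 'dup': stack = [0, 0] (depth 2)
After 'push 18': stack = [0, 0, 18] (depth 3)
After 'mod': stack = [0, 0] (depth 2)
After 'eq': stack = [1] (depth 1)
  ...
After 'eq': stack = [1] (depth 1)
After 'neg': stack = [-1] (depth 1)
After 'push 16': stack = [-1, 16] (depth 2)
After 'mod': stack = [15] (depth 1)
After 'push -6': stack = [15, -6] (depth 2)
After 'lt': stack = [0] (depth 1)
After 'neg': stack = [0] (depth 1)
After 'neg': stack = [0] (depth 1)
After 'neg': stack = [0] (depth 1)
After 'dup': stack = [0, 0] (depth 2)

Answer: 2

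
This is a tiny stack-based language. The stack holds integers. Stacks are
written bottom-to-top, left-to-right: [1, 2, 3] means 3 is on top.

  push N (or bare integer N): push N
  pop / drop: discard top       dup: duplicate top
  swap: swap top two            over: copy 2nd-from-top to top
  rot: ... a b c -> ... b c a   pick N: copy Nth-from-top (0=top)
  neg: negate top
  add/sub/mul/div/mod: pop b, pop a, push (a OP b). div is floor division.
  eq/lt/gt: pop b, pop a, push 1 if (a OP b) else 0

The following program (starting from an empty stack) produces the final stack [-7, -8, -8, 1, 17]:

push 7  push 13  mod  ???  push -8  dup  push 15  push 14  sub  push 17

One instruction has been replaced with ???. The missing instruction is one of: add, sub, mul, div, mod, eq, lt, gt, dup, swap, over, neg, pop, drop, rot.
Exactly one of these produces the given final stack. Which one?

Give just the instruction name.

Answer: neg

Derivation:
Stack before ???: [7]
Stack after ???:  [-7]
The instruction that transforms [7] -> [-7] is: neg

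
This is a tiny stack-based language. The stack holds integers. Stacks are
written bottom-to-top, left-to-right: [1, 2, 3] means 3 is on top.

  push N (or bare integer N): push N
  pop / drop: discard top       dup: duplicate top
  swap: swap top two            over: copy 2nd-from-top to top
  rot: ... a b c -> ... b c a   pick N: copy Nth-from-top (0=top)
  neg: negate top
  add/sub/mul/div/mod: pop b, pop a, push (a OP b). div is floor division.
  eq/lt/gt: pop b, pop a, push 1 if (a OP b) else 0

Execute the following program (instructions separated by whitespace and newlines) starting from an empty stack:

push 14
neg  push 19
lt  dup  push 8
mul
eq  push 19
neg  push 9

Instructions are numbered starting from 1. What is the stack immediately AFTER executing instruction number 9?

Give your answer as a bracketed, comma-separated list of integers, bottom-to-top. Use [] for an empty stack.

Answer: [0, 19]

Derivation:
Step 1 ('push 14'): [14]
Step 2 ('neg'): [-14]
Step 3 ('push 19'): [-14, 19]
Step 4 ('lt'): [1]
Step 5 ('dup'): [1, 1]
Step 6 ('push 8'): [1, 1, 8]
Step 7 ('mul'): [1, 8]
Step 8 ('eq'): [0]
Step 9 ('push 19'): [0, 19]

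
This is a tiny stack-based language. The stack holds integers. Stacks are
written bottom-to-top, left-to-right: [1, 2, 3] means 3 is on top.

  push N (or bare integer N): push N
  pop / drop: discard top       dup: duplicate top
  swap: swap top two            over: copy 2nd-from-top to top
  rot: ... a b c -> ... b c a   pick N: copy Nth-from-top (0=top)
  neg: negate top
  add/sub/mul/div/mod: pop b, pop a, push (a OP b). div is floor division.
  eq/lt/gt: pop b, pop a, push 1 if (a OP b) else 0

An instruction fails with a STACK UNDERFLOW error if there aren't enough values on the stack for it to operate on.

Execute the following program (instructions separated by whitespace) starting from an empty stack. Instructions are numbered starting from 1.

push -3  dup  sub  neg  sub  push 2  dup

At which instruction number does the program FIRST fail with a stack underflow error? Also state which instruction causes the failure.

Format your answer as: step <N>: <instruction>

Step 1 ('push -3'): stack = [-3], depth = 1
Step 2 ('dup'): stack = [-3, -3], depth = 2
Step 3 ('sub'): stack = [0], depth = 1
Step 4 ('neg'): stack = [0], depth = 1
Step 5 ('sub'): needs 2 value(s) but depth is 1 — STACK UNDERFLOW

Answer: step 5: sub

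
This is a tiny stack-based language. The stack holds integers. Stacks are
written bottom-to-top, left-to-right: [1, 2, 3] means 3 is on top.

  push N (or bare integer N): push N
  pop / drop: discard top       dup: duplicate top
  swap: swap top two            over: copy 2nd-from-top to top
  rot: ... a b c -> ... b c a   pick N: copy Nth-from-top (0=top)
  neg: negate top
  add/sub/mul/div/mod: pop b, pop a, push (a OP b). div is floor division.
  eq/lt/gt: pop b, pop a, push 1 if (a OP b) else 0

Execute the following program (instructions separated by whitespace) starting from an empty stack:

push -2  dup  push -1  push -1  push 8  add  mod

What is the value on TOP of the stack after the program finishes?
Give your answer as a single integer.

Answer: 6

Derivation:
After 'push -2': [-2]
After 'dup': [-2, -2]
After 'push -1': [-2, -2, -1]
After 'push -1': [-2, -2, -1, -1]
After 'push 8': [-2, -2, -1, -1, 8]
After 'add': [-2, -2, -1, 7]
After 'mod': [-2, -2, 6]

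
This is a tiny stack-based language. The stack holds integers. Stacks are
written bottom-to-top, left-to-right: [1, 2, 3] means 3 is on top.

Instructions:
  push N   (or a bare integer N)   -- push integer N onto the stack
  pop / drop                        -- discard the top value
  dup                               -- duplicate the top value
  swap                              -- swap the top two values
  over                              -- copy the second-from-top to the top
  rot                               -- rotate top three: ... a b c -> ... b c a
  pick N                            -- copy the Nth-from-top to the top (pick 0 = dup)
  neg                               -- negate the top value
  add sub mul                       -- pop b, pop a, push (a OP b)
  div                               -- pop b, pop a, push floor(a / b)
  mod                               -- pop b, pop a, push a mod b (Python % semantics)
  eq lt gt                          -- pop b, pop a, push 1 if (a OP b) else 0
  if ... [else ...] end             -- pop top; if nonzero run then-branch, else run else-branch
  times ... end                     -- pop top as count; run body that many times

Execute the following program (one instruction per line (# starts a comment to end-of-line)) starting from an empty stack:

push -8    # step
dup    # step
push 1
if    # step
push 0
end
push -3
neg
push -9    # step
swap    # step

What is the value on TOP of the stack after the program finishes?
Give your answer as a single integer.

After 'push -8': [-8]
After 'dup': [-8, -8]
After 'push 1': [-8, -8, 1]
After 'if': [-8, -8]
After 'push 0': [-8, -8, 0]
After 'push -3': [-8, -8, 0, -3]
After 'neg': [-8, -8, 0, 3]
After 'push -9': [-8, -8, 0, 3, -9]
After 'swap': [-8, -8, 0, -9, 3]

Answer: 3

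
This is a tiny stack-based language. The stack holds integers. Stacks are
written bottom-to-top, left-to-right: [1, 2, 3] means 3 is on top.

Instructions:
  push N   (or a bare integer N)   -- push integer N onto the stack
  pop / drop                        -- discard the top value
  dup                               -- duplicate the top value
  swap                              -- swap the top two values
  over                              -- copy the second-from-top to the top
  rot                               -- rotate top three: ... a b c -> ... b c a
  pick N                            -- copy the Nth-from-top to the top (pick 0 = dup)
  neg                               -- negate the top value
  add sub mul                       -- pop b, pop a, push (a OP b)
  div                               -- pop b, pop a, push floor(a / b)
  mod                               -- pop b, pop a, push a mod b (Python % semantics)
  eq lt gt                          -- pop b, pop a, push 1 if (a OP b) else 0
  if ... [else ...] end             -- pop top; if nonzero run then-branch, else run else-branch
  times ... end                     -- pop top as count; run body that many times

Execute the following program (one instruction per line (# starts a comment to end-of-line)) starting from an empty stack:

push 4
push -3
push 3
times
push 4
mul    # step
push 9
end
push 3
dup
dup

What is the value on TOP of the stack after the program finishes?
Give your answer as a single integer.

After 'push 4': [4]
After 'push -3': [4, -3]
After 'push 3': [4, -3, 3]
After 'times': [4, -3]
After 'push 4': [4, -3, 4]
After 'mul': [4, -12]
After 'push 9': [4, -12, 9]
After 'push 4': [4, -12, 9, 4]
After 'mul': [4, -12, 36]
After 'push 9': [4, -12, 36, 9]
After 'push 4': [4, -12, 36, 9, 4]
After 'mul': [4, -12, 36, 36]
After 'push 9': [4, -12, 36, 36, 9]
After 'push 3': [4, -12, 36, 36, 9, 3]
After 'dup': [4, -12, 36, 36, 9, 3, 3]
After 'dup': [4, -12, 36, 36, 9, 3, 3, 3]

Answer: 3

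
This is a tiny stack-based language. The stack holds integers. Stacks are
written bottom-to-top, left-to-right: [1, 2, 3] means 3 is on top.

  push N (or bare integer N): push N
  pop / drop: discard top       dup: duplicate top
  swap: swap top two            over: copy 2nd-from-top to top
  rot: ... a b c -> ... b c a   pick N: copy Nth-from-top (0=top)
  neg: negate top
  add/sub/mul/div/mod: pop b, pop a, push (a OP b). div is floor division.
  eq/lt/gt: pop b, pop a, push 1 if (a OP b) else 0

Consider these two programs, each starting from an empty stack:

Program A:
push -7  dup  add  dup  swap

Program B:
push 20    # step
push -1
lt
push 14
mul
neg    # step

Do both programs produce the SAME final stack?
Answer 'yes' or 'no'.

Program A trace:
  After 'push -7': [-7]
  After 'dup': [-7, -7]
  After 'add': [-14]
  After 'dup': [-14, -14]
  After 'swap': [-14, -14]
Program A final stack: [-14, -14]

Program B trace:
  After 'push 20': [20]
  After 'push -1': [20, -1]
  After 'lt': [0]
  After 'push 14': [0, 14]
  After 'mul': [0]
  After 'neg': [0]
Program B final stack: [0]
Same: no

Answer: no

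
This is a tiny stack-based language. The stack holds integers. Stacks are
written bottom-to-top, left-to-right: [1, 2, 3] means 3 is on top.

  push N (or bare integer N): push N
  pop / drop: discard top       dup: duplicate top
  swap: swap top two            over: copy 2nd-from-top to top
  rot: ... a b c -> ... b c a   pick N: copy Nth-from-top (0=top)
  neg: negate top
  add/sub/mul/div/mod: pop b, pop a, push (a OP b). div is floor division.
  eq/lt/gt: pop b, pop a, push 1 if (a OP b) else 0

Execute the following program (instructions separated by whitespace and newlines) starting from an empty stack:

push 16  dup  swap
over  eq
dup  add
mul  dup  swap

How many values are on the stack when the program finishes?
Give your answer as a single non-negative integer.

After 'push 16': stack = [16] (depth 1)
After 'dup': stack = [16, 16] (depth 2)
After 'swap': stack = [16, 16] (depth 2)
After 'over': stack = [16, 16, 16] (depth 3)
After 'eq': stack = [16, 1] (depth 2)
After 'dup': stack = [16, 1, 1] (depth 3)
After 'add': stack = [16, 2] (depth 2)
After 'mul': stack = [32] (depth 1)
After 'dup': stack = [32, 32] (depth 2)
After 'swap': stack = [32, 32] (depth 2)

Answer: 2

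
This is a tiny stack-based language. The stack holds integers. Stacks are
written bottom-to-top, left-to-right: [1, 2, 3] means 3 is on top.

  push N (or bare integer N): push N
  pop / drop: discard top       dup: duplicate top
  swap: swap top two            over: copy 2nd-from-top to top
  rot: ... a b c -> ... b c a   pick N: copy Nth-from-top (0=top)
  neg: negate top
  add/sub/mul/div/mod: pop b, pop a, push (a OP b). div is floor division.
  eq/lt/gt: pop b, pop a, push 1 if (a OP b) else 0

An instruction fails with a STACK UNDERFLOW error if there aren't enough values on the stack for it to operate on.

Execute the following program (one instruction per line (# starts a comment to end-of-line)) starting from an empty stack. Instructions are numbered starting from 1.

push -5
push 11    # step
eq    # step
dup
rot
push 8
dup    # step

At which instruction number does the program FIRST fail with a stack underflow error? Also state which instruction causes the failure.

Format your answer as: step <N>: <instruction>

Step 1 ('push -5'): stack = [-5], depth = 1
Step 2 ('push 11'): stack = [-5, 11], depth = 2
Step 3 ('eq'): stack = [0], depth = 1
Step 4 ('dup'): stack = [0, 0], depth = 2
Step 5 ('rot'): needs 3 value(s) but depth is 2 — STACK UNDERFLOW

Answer: step 5: rot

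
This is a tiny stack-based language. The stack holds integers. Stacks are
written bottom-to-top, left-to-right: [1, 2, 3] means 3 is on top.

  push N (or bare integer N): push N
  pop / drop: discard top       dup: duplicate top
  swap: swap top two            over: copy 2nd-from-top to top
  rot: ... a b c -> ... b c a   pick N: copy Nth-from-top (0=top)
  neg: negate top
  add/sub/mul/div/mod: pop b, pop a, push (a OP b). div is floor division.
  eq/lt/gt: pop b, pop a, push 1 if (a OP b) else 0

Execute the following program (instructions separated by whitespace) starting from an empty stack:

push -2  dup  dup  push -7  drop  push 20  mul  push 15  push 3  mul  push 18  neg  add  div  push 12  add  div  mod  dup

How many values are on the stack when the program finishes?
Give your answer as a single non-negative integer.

Answer: 2

Derivation:
After 'push -2': stack = [-2] (depth 1)
After 'dup': stack = [-2, -2] (depth 2)
After 'dup': stack = [-2, -2, -2] (depth 3)
After 'push -7': stack = [-2, -2, -2, -7] (depth 4)
After 'drop': stack = [-2, -2, -2] (depth 3)
After 'push 20': stack = [-2, -2, -2, 20] (depth 4)
After 'mul': stack = [-2, -2, -40] (depth 3)
After 'push 15': stack = [-2, -2, -40, 15] (depth 4)
After 'push 3': stack = [-2, -2, -40, 15, 3] (depth 5)
After 'mul': stack = [-2, -2, -40, 45] (depth 4)
After 'push 18': stack = [-2, -2, -40, 45, 18] (depth 5)
After 'neg': stack = [-2, -2, -40, 45, -18] (depth 5)
After 'add': stack = [-2, -2, -40, 27] (depth 4)
After 'div': stack = [-2, -2, -2] (depth 3)
After 'push 12': stack = [-2, -2, -2, 12] (depth 4)
After 'add': stack = [-2, -2, 10] (depth 3)
After 'div': stack = [-2, -1] (depth 2)
After 'mod': stack = [0] (depth 1)
After 'dup': stack = [0, 0] (depth 2)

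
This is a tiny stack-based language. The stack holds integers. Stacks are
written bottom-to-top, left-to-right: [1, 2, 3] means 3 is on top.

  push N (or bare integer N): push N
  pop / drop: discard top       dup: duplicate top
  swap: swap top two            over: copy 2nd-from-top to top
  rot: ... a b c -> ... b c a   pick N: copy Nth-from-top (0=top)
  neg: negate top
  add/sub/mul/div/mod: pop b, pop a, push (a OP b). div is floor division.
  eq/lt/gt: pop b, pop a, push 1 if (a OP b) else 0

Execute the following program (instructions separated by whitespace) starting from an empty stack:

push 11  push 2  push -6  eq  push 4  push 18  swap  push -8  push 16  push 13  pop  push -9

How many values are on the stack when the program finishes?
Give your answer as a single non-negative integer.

After 'push 11': stack = [11] (depth 1)
After 'push 2': stack = [11, 2] (depth 2)
After 'push -6': stack = [11, 2, -6] (depth 3)
After 'eq': stack = [11, 0] (depth 2)
After 'push 4': stack = [11, 0, 4] (depth 3)
After 'push 18': stack = [11, 0, 4, 18] (depth 4)
After 'swap': stack = [11, 0, 18, 4] (depth 4)
After 'push -8': stack = [11, 0, 18, 4, -8] (depth 5)
After 'push 16': stack = [11, 0, 18, 4, -8, 16] (depth 6)
After 'push 13': stack = [11, 0, 18, 4, -8, 16, 13] (depth 7)
After 'pop': stack = [11, 0, 18, 4, -8, 16] (depth 6)
After 'push -9': stack = [11, 0, 18, 4, -8, 16, -9] (depth 7)

Answer: 7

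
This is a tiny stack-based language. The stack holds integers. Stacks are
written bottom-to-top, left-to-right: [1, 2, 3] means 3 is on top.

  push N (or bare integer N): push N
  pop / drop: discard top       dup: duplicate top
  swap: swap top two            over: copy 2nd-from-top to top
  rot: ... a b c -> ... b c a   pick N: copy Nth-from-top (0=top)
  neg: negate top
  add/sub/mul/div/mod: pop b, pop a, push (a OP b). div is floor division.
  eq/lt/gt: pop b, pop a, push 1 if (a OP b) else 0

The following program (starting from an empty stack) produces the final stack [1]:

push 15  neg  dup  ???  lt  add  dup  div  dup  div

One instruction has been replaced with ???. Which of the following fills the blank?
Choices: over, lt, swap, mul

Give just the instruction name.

Stack before ???: [-15, -15]
Stack after ???:  [-15, -15, -15]
Checking each choice:
  over: MATCH
  lt: stack underflow (need 2, have 1)
  swap: stack underflow (need 2, have 1)
  mul: stack underflow (need 2, have 1)


Answer: over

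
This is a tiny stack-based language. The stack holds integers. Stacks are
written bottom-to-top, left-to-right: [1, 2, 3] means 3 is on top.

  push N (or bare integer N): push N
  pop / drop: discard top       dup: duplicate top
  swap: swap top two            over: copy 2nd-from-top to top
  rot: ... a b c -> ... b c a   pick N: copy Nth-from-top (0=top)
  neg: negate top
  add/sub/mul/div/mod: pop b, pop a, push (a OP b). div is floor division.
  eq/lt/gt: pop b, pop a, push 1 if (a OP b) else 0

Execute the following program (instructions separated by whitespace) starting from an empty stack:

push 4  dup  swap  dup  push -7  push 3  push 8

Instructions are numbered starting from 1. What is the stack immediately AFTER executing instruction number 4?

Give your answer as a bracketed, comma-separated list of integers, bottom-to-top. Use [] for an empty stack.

Answer: [4, 4, 4]

Derivation:
Step 1 ('push 4'): [4]
Step 2 ('dup'): [4, 4]
Step 3 ('swap'): [4, 4]
Step 4 ('dup'): [4, 4, 4]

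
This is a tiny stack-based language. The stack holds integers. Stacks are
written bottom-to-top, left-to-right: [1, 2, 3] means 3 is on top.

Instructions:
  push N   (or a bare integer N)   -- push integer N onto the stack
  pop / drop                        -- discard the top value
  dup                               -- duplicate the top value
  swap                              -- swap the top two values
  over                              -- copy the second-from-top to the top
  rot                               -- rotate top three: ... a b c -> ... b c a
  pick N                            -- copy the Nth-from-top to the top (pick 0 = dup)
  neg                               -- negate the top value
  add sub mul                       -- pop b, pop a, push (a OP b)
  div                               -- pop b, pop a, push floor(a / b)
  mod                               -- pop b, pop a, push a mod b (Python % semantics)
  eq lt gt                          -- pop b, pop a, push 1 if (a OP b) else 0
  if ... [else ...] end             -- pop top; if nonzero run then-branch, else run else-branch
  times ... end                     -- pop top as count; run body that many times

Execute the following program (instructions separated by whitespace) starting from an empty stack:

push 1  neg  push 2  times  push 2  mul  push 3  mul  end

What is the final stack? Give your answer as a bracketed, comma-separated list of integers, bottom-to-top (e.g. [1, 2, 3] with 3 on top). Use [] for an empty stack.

After 'push 1': [1]
After 'neg': [-1]
After 'push 2': [-1, 2]
After 'times': [-1]
After 'push 2': [-1, 2]
After 'mul': [-2]
After 'push 3': [-2, 3]
After 'mul': [-6]
After 'push 2': [-6, 2]
After 'mul': [-12]
After 'push 3': [-12, 3]
After 'mul': [-36]

Answer: [-36]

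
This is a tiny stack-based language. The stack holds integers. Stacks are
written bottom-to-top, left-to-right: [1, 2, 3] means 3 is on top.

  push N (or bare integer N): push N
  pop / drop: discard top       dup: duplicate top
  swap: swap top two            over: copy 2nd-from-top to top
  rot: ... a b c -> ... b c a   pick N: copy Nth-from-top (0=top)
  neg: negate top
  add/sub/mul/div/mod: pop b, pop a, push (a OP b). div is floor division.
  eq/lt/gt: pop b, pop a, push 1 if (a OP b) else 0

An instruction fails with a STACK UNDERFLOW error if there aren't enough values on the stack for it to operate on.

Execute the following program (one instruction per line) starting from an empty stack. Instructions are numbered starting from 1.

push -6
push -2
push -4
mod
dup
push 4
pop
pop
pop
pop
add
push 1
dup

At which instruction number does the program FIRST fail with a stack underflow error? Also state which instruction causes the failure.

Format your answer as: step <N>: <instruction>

Step 1 ('push -6'): stack = [-6], depth = 1
Step 2 ('push -2'): stack = [-6, -2], depth = 2
Step 3 ('push -4'): stack = [-6, -2, -4], depth = 3
Step 4 ('mod'): stack = [-6, -2], depth = 2
Step 5 ('dup'): stack = [-6, -2, -2], depth = 3
Step 6 ('push 4'): stack = [-6, -2, -2, 4], depth = 4
Step 7 ('pop'): stack = [-6, -2, -2], depth = 3
Step 8 ('pop'): stack = [-6, -2], depth = 2
Step 9 ('pop'): stack = [-6], depth = 1
Step 10 ('pop'): stack = [], depth = 0
Step 11 ('add'): needs 2 value(s) but depth is 0 — STACK UNDERFLOW

Answer: step 11: add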